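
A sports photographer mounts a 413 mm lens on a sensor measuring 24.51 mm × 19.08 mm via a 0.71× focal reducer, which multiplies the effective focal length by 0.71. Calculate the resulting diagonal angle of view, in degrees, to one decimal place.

Effective focal length f = 413 × 0.71 = 293.23 mm.
Sensor diagonal = √(24.51² + 19.08²) = √964.7865 ≈ 31.0610 mm.
α = 2·arctan(31.061 / (2 × 293.23)) = 2·arctan(0.05296) ≈ 6.0635°.

6.1°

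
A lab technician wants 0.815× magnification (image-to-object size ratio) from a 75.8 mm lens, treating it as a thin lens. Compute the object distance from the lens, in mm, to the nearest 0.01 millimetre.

With m = dᵢ/dₒ and 1/f = 1/dₒ + 1/dᵢ, substituting dᵢ = m·dₒ gives 1/f = (1 + 1/m)/dₒ, hence dₒ = f·(1 + 1/m).
dₒ = 75.8 × (1 + 1/0.815) = 75.8 × 2.22699 ≈ 168.806 mm.

168.81 mm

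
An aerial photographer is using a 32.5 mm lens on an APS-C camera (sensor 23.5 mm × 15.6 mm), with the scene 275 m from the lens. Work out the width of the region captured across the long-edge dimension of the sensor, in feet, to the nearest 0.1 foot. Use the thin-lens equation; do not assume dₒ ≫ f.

652.3 ft

dₒ: 275 m = 275000 mm.
Similar triangles through the lens centre give W/dₒ = w/dᵢ; with 1/f = 1/dₒ + 1/dᵢ this gives W = w·(dₒ − f)/f.
W = 23.5 mm × (275000 − 32.5) / 32.5 = 23.5 × 8460.5385 ≈ 198822.654 mm = 198822.654/304.8 ft = 652.305 ft.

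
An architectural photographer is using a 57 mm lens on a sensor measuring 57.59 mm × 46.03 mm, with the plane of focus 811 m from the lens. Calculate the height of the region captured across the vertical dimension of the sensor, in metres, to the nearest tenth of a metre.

654.9 m

dₒ: 811 m = 811000 mm.
Similar triangles through the lens centre give W/dₒ = h/dᵢ; with 1/f = 1/dₒ + 1/dᵢ this gives W = h·(dₒ − f)/f.
W = 46.03 mm × (811000 − 57) / 57 = 46.03 × 14227.0702 ≈ 654872.040 mm = 654.872 m.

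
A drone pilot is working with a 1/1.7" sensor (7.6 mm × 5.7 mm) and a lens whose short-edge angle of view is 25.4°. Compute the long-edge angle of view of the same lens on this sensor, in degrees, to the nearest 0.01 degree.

From the short-edge AOV: f = 5.7 / (2·tan(12.7°)) = 5.7 / 0.45072 ≈ 12.6464 mm.
Long-edge AOV = 2·arctan(7.6 / (2 × 12.6464)) = 2·arctan(0.30048) ≈ 33.4489°.

33.45°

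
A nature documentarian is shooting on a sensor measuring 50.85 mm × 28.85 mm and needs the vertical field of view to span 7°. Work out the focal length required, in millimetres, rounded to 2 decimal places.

From α = 2·arctan(h/2f) we get f = h / (2·tan(α/2)).
With h = 28.85 mm and α/2 = 3.5°, tan(α/2) ≈ 0.06116, so f ≈ 28.85 / 0.12233 ≈ 235.8467 mm.

235.85 mm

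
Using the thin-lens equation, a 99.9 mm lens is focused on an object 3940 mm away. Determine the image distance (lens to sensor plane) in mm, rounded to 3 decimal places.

1/dᵢ = 1/f − 1/dₒ = 1/99.9 − 1/3940 = 0.0097562 mm⁻¹.
dᵢ = 1/0.0097562 ≈ 102.4989 mm.

102.499 mm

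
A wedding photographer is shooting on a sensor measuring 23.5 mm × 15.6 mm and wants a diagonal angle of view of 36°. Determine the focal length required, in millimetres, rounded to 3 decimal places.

Sensor diagonal = √(23.5² + 15.6²) = √795.6100 ≈ 28.2066 mm.
From α = 2·arctan(d/2f) we get f = d / (2·tan(α/2)).
With d = 28.2066 mm and α/2 = 18°, tan(α/2) ≈ 0.32492, so f ≈ 28.2066 / 0.64984 ≈ 43.4054 mm.

43.405 mm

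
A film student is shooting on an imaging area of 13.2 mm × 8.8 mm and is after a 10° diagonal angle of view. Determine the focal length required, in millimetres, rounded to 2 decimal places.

Sensor diagonal = √(13.2² + 8.8²) = √251.6800 ≈ 15.8644 mm.
From α = 2·arctan(d/2f) we get f = d / (2·tan(α/2)).
With d = 15.8644 mm and α/2 = 5°, tan(α/2) ≈ 0.08749, so f ≈ 15.8644 / 0.17498 ≈ 90.6656 mm.

90.67 mm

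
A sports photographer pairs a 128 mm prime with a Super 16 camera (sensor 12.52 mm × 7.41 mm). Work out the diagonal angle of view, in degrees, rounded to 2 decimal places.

Sensor diagonal = √(12.52² + 7.41²) = √211.6585 ≈ 14.5485 mm.
Angle of view α = 2·arctan(d/2f) with d = 14.5485 mm and f = 128 mm.
d/2f = 0.05683; arctan(0.05683) ≈ 3.2526°, so α ≈ 6.5052°.

6.51°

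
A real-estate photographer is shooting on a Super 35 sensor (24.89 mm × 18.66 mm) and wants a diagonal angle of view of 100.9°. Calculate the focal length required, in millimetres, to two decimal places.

Sensor diagonal = √(24.89² + 18.66²) = √967.7077 ≈ 31.1080 mm.
From α = 2·arctan(d/2f) we get f = d / (2·tan(α/2)).
With d = 31.1080 mm and α/2 = 50.45°, tan(α/2) ≈ 1.21094, so f ≈ 31.1080 / 2.42188 ≈ 12.8445 mm.

12.84 mm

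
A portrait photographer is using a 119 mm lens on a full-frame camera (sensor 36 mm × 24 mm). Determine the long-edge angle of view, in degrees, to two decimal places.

Angle of view α = 2·arctan(w/2f) with w = 36 mm and f = 119 mm.
w/2f = 0.15126; arctan(0.15126) ≈ 8.6014°, so α ≈ 17.2028°.

17.20°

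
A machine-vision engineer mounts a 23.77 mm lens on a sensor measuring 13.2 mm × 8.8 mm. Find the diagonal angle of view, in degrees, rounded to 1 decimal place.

36.9°

Sensor diagonal = √(13.2² + 8.8²) = √251.6800 ≈ 15.8644 mm.
Angle of view α = 2·arctan(d/2f) with d = 15.8644 mm and f = 23.77 mm.
d/2f = 0.33371; arctan(0.33371) ≈ 18.4542°, so α ≈ 36.9084°.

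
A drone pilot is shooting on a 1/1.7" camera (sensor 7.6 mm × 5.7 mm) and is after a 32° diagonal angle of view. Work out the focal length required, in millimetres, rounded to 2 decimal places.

16.57 mm

Sensor diagonal = √(7.6² + 5.7²) = √90.2500 ≈ 9.5000 mm.
From α = 2·arctan(d/2f) we get f = d / (2·tan(α/2)).
With d = 9.5000 mm and α/2 = 16°, tan(α/2) ≈ 0.28675, so f ≈ 9.5000 / 0.57349 ≈ 16.5652 mm.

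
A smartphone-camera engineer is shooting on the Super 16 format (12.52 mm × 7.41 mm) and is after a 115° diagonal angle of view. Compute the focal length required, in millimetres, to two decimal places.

4.63 mm

Sensor diagonal = √(12.52² + 7.41²) = √211.6585 ≈ 14.5485 mm.
From α = 2·arctan(d/2f) we get f = d / (2·tan(α/2)).
With d = 14.5485 mm and α/2 = 57.5°, tan(α/2) ≈ 1.56969, so f ≈ 14.5485 / 3.13937 ≈ 4.6342 mm.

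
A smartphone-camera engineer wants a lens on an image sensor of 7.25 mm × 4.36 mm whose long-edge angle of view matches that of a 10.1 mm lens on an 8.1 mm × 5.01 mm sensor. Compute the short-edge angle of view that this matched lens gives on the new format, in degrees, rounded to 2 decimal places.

27.12°

Equal long-edge AOV ⇒ f₂ = f₁ · 7.25/8.1 = 10.1 × 0.89506 ≈ 9.0401 mm.
Short-edge AOV on the new format = 2·arctan(4.36 / (2 × 9.0401)) = 2·arctan(0.24115) ≈ 27.1157°.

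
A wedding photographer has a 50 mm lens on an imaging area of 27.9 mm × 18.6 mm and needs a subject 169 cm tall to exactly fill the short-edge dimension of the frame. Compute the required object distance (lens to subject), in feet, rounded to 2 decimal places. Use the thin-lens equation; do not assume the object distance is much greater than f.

15.07 ft

W: 169 cm = 1690 mm.
Magnification m = h/W = dᵢ/dₒ; combined with 1/f = 1/dₒ + 1/dᵢ this gives dₒ = f·(1 + W/h).
dₒ = 50 mm × (1 + 1690/18.6) = 50 × 91.8602 ≈ 4593.011 mm = 4593.011/304.8 ft = 15.0689 ft.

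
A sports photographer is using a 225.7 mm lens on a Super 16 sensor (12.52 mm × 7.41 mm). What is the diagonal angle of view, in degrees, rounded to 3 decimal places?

3.692°

Sensor diagonal = √(12.52² + 7.41²) = √211.6585 ≈ 14.5485 mm.
Angle of view α = 2·arctan(d/2f) with d = 14.5485 mm and f = 225.7 mm.
d/2f = 0.03223; arctan(0.03223) ≈ 1.8460°, so α ≈ 3.6920°.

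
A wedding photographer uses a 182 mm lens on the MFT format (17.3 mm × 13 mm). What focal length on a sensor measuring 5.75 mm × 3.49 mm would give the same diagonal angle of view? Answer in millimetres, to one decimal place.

Sensor diagonal = √(17.3² + 13²) = √468.2900 ≈ 21.6400 mm.
Sensor diagonal = √(5.75² + 3.49²) = √45.2426 ≈ 6.7263 mm.
Equal angle of view means equal diagonal/f ratio, so f₂ = f₁ · (diagonal₂/diagonal₁) = 182 × 6.7263/21.6400.
f₂ = 182 × 0.31083 ≈ 56.570 mm.

56.6 mm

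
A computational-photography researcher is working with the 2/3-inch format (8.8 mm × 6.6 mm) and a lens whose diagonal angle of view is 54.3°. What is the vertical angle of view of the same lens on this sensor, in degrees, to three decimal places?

34.206°

Sensor diagonal = √(8.8² + 6.6²) = √121.0000 ≈ 11.0000 mm.
From the diagonal AOV: f = 11.0000 / (2·tan(27.15°)) = 11.0000 / 1.02566 ≈ 10.7249 mm.
Vertical AOV = 2·arctan(6.6 / (2 × 10.7249)) = 2·arctan(0.30770) ≈ 34.2059°.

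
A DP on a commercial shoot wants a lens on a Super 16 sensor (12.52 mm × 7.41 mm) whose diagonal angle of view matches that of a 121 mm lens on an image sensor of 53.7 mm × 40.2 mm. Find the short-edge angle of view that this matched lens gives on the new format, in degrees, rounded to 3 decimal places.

Sensor diagonal = √(53.7² + 40.2²) = √4499.7300 ≈ 67.0800 mm.
Sensor diagonal = √(12.52² + 7.41²) = √211.6585 ≈ 14.5485 mm.
Equal diagonal AOV ⇒ f₂ = f₁ · 14.5485/67.0800 = 121 × 0.21688 ≈ 26.2428 mm.
Short-edge AOV on the new format = 2·arctan(7.41 / (2 × 26.2428)) = 2·arctan(0.14118) ≈ 16.0720°.

16.072°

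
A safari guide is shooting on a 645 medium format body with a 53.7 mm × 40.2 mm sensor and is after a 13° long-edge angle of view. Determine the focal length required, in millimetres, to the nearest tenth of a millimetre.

235.7 mm

From α = 2·arctan(w/2f) we get f = w / (2·tan(α/2)).
With w = 53.7 mm and α/2 = 6.5°, tan(α/2) ≈ 0.11394, so f ≈ 53.7 / 0.22787 ≈ 235.6594 mm.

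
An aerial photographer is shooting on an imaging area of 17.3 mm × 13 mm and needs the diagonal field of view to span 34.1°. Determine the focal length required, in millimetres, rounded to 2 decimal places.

35.28 mm

Sensor diagonal = √(17.3² + 13²) = √468.2900 ≈ 21.6400 mm.
From α = 2·arctan(d/2f) we get f = d / (2·tan(α/2)).
With d = 21.6400 mm and α/2 = 17.05°, tan(α/2) ≈ 0.30669, so f ≈ 21.6400 / 0.61337 ≈ 35.2805 mm.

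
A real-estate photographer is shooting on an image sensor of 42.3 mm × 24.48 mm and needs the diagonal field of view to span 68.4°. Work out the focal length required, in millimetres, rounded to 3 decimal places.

Sensor diagonal = √(42.3² + 24.48²) = √2388.5604 ≈ 48.8729 mm.
From α = 2·arctan(d/2f) we get f = d / (2·tan(α/2)).
With d = 48.8729 mm and α/2 = 34.2°, tan(α/2) ≈ 0.67960, so f ≈ 48.8729 / 1.35920 ≈ 35.9571 mm.

35.957 mm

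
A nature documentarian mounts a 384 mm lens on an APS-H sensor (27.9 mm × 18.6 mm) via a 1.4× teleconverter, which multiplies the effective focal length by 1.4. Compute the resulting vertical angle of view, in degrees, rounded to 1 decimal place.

2.0°

Effective focal length f = 384 × 1.4 = 537.6 mm.
α = 2·arctan(18.6 / (2 × 537.6)) = 2·arctan(0.01730) ≈ 1.9821°.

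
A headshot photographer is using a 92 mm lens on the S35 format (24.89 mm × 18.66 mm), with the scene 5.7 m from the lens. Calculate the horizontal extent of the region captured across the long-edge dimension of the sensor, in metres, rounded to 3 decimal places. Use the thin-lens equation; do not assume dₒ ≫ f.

dₒ: 5.7 m = 5700 mm.
Similar triangles through the lens centre give W/dₒ = w/dᵢ; with 1/f = 1/dₒ + 1/dᵢ this gives W = w·(dₒ − f)/f.
W = 24.89 mm × (5700 − 92) / 92 = 24.89 × 60.9565 ≈ 1517.208 mm = 1.51721 m.

1.517 m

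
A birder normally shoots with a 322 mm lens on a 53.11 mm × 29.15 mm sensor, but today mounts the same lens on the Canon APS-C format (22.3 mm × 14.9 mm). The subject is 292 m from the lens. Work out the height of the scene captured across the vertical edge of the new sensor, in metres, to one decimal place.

The focal length stays 322 mm; the relevant sensor dimension is now h = 14.9 mm. Object distance dₒ = 292 m = 292000 mm.
Thin-lens field height W = h·(dₒ − f)/f = 14.9 × (292000 − 322)/322 ≈ 13496.901 mm = 13.4969 m.

13.5 m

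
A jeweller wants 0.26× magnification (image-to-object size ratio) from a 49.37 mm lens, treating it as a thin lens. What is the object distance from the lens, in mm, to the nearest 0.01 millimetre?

With m = dᵢ/dₒ and 1/f = 1/dₒ + 1/dᵢ, substituting dᵢ = m·dₒ gives 1/f = (1 + 1/m)/dₒ, hence dₒ = f·(1 + 1/m).
dₒ = 49.37 × (1 + 1/0.26) = 49.37 × 4.84615 ≈ 239.255 mm.

239.25 mm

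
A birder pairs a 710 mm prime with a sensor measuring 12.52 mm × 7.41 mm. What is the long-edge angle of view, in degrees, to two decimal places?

Angle of view α = 2·arctan(w/2f) with w = 12.52 mm and f = 710 mm.
w/2f = 0.00882; arctan(0.00882) ≈ 0.5052°, so α ≈ 1.0103°.

1.01°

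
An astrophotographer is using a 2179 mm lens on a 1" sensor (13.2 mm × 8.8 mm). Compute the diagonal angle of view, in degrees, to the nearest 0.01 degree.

Sensor diagonal = √(13.2² + 8.8²) = √251.6800 ≈ 15.8644 mm.
Angle of view α = 2·arctan(d/2f) with d = 15.8644 mm and f = 2179 mm.
d/2f = 0.00364; arctan(0.00364) ≈ 0.2086°, so α ≈ 0.4171°.

0.42°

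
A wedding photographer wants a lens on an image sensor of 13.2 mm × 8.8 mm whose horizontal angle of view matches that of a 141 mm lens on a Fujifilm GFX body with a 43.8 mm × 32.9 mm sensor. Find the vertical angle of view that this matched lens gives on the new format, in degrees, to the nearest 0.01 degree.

Equal horizontal AOV ⇒ f₂ = f₁ · 13.2/43.8 = 141 × 0.30137 ≈ 42.4932 mm.
Vertical AOV on the new format = 2·arctan(8.8 / (2 × 42.4932)) = 2·arctan(0.10355) ≈ 11.8234°.

11.82°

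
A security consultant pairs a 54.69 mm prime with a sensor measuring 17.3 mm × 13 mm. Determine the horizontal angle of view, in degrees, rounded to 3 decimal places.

Angle of view α = 2·arctan(w/2f) with w = 17.3 mm and f = 54.69 mm.
w/2f = 0.15816; arctan(0.15816) ≈ 8.9877°, so α ≈ 17.9754°.

17.975°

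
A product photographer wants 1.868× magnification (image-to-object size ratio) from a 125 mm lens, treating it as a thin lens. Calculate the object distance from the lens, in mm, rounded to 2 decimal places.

With m = dᵢ/dₒ and 1/f = 1/dₒ + 1/dᵢ, substituting dᵢ = m·dₒ gives 1/f = (1 + 1/m)/dₒ, hence dₒ = f·(1 + 1/m).
dₒ = 125 × (1 + 1/1.868) = 125 × 1.53533 ≈ 191.916 mm.

191.92 mm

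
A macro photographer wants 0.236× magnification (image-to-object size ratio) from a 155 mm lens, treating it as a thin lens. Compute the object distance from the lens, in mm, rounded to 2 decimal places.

811.78 mm

With m = dᵢ/dₒ and 1/f = 1/dₒ + 1/dᵢ, substituting dᵢ = m·dₒ gives 1/f = (1 + 1/m)/dₒ, hence dₒ = f·(1 + 1/m).
dₒ = 155 × (1 + 1/0.236) = 155 × 5.23729 ≈ 811.780 mm.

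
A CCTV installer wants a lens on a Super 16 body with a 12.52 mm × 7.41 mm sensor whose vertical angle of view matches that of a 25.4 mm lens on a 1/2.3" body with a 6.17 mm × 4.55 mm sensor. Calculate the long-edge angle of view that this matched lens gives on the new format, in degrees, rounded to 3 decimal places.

17.211°

Equal vertical AOV ⇒ f₂ = f₁ · 7.41/4.55 = 25.4 × 1.62857 ≈ 41.3657 mm.
Long-edge AOV on the new format = 2·arctan(12.52 / (2 × 41.3657)) = 2·arctan(0.15133) ≈ 17.2109°.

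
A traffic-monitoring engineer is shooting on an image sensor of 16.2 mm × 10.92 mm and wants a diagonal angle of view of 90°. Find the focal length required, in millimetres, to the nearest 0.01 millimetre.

Sensor diagonal = √(16.2² + 10.92²) = √381.6864 ≈ 19.5368 mm.
From α = 2·arctan(d/2f) we get f = d / (2·tan(α/2)).
With d = 19.5368 mm and α/2 = 45°, tan(α/2) ≈ 1.00000, so f ≈ 19.5368 / 2.00000 ≈ 9.7684 mm.

9.77 mm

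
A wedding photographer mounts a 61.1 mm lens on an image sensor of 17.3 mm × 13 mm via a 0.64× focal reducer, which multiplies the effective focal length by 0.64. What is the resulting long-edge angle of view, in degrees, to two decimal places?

24.95°

Effective focal length f = 61.1 × 0.64 = 39.104 mm.
α = 2·arctan(17.3 / (2 × 39.104)) = 2·arctan(0.22120) ≈ 24.9465°.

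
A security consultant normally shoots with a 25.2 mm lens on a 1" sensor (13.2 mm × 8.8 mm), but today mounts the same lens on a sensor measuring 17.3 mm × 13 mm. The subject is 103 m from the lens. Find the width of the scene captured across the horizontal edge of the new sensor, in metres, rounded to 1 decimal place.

70.7 m

The focal length stays 25.2 mm; the relevant sensor dimension is now w = 17.3 mm. Object distance dₒ = 103 m = 103000 mm.
Thin-lens field width W = w·(dₒ − f)/f = 17.3 × (103000 − 25.2)/25.2 ≈ 70693.017 mm = 70.693 m.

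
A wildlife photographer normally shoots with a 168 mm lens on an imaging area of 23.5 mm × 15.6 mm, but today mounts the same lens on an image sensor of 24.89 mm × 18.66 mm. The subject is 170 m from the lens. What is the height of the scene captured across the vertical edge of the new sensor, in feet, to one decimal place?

The focal length stays 168 mm; the relevant sensor dimension is now h = 18.66 mm. Object distance dₒ = 170 m = 170000 mm.
Thin-lens field height W = h·(dₒ − f)/f = 18.66 × (170000 − 168)/168 ≈ 18863.483 mm = 18863.483/304.8 ft = 61.8881 ft.

61.9 ft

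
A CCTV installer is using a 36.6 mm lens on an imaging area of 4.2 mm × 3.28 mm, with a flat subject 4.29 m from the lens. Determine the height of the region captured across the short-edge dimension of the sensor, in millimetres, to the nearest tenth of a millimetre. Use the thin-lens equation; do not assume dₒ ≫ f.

dₒ: 4.29 m = 4290 mm.
Similar triangles through the lens centre give W/dₒ = h/dᵢ; with 1/f = 1/dₒ + 1/dᵢ this gives W = h·(dₒ − f)/f.
W = 3.28 mm × (4290 − 36.6) / 36.6 = 3.28 × 116.2131 ≈ 381.179 mm.

381.2 mm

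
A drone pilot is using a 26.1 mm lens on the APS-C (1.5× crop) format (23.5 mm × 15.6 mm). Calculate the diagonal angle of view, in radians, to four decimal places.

Sensor diagonal = √(23.5² + 15.6²) = √795.6100 ≈ 28.2066 mm.
Angle of view α = 2·arctan(d/2f) with d = 28.2066 mm and f = 26.1 mm.
d/2f = 0.54036; arctan(0.54036) ≈ 0.4954 rad, so α ≈ 0.9908 rad.

0.9908 rad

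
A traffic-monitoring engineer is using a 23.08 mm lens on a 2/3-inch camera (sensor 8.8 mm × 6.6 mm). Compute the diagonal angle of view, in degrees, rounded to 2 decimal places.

Sensor diagonal = √(8.8² + 6.6²) = √121.0000 ≈ 11.0000 mm.
Angle of view α = 2·arctan(d/2f) with d = 11.0000 mm and f = 23.08 mm.
d/2f = 0.23830; arctan(0.23830) ≈ 13.4037°, so α ≈ 26.8074°.

26.81°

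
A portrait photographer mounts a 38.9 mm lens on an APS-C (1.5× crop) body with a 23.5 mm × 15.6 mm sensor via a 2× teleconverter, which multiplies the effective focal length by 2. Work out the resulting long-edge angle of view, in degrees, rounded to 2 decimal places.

Effective focal length f = 38.9 × 2 = 77.8 mm.
α = 2·arctan(23.5 / (2 × 77.8)) = 2·arctan(0.15103) ≈ 17.1768°.

17.18°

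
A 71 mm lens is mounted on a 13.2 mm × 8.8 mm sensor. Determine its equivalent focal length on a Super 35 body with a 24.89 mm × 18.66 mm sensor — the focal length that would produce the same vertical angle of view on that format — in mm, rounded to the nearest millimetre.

Equal angle of view means equal height/f ratio, so f₂ = f₁ · (height₂/height₁) = 71 × 18.66/8.8.
f₂ = 71 × 2.12045 ≈ 150.552 mm.

151 mm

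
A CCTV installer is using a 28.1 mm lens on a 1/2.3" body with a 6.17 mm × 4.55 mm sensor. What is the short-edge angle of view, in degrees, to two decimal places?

Angle of view α = 2·arctan(h/2f) with h = 4.55 mm and f = 28.1 mm.
h/2f = 0.08096; arctan(0.08096) ≈ 4.6286°, so α ≈ 9.2572°.

9.26°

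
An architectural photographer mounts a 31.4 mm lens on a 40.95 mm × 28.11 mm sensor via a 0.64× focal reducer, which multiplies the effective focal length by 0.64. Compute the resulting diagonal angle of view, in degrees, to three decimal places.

102.041°

Effective focal length f = 31.4 × 0.64 = 20.096 mm.
Sensor diagonal = √(40.95² + 28.11²) = √2467.0746 ≈ 49.6697 mm.
α = 2·arctan(49.670 / (2 × 20.096)) = 2·arctan(1.23581) ≈ 102.0414°.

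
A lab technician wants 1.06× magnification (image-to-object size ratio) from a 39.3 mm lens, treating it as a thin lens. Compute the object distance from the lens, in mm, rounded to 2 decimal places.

With m = dᵢ/dₒ and 1/f = 1/dₒ + 1/dᵢ, substituting dᵢ = m·dₒ gives 1/f = (1 + 1/m)/dₒ, hence dₒ = f·(1 + 1/m).
dₒ = 39.3 × (1 + 1/1.06) = 39.3 × 1.94340 ≈ 76.375 mm.

76.38 mm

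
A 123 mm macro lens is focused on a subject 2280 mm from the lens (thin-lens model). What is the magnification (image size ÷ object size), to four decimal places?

Thin lens: 1/f = 1/dₒ + 1/dᵢ → 1/dᵢ = 1/123 − 1/2280 = 0.0076915 mm⁻¹, so dᵢ ≈ 130.0139 mm.
Magnification m = dᵢ/dₒ = 130.0139/2280 ≈ 0.05702.

0.0570×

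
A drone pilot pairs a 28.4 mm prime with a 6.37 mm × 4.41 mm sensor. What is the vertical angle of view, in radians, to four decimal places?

0.1550 rad

Angle of view α = 2·arctan(h/2f) with h = 4.41 mm and f = 28.4 mm.
h/2f = 0.07764; arctan(0.07764) ≈ 0.0775 rad, so α ≈ 0.1550 rad.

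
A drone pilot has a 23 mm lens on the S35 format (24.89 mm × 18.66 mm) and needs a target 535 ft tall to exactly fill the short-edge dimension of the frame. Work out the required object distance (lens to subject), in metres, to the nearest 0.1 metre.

201.0 m

W: 535 ft × 304.8 mm/ft = 163067.99 mm.
Magnification m = h/W = dᵢ/dₒ; combined with 1/f = 1/dₒ + 1/dᵢ this gives dₒ = f·(1 + W/h).
dₒ = 23 mm × (1 + 163068/18.66) = 23 × 8739.9065 ≈ 201017.849 mm = 201.018 m.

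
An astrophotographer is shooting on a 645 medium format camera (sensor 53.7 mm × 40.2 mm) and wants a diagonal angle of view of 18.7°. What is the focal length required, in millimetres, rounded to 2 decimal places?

203.70 mm

Sensor diagonal = √(53.7² + 40.2²) = √4499.7300 ≈ 67.0800 mm.
From α = 2·arctan(d/2f) we get f = d / (2·tan(α/2)).
With d = 67.0800 mm and α/2 = 9.35°, tan(α/2) ≈ 0.16465, so f ≈ 67.0800 / 0.32930 ≈ 203.7018 mm.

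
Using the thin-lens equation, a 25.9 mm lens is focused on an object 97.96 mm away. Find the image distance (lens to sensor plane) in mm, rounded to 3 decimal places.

35.209 mm

1/dᵢ = 1/f − 1/dₒ = 1/25.9 − 1/97.96 = 0.0284018 mm⁻¹.
dᵢ = 1/0.0284018 ≈ 35.2090 mm.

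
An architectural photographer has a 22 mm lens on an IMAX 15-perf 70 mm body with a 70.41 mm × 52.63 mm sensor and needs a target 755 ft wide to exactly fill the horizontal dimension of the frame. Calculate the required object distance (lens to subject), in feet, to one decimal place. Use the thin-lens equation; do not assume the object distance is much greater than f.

W: 755 ft × 304.8 mm/ft = 230123.99 mm.
Magnification m = w/W = dᵢ/dₒ; combined with 1/f = 1/dₒ + 1/dᵢ this gives dₒ = f·(1 + W/w).
dₒ = 22 mm × (1 + 230124/70.41) = 22 × 3269.3425 ≈ 71925.534 mm = 71925.534/304.8 ft = 235.976 ft.

236.0 ft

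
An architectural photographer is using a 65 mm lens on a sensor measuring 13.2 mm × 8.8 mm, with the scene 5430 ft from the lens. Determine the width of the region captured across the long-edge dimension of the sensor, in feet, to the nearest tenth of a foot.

1102.7 ft

dₒ: 5430 ft × 304.8 mm/ft = 1655063.95 mm.
Similar triangles through the lens centre give W/dₒ = w/dᵢ; with 1/f = 1/dₒ + 1/dᵢ this gives W = w·(dₒ − f)/f.
W = 13.2 mm × (1.65506e+06 − 65) / 65 = 13.2 × 25461.5223 ≈ 336092.094 mm = 336092.094/304.8 ft = 1102.66 ft.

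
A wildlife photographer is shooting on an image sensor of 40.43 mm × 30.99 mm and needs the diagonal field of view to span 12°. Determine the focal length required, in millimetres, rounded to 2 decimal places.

Sensor diagonal = √(40.43² + 30.99²) = √2594.9650 ≈ 50.9408 mm.
From α = 2·arctan(d/2f) we get f = d / (2·tan(α/2)).
With d = 50.9408 mm and α/2 = 6°, tan(α/2) ≈ 0.10510, so f ≈ 50.9408 / 0.21021 ≈ 242.3347 mm.

242.33 mm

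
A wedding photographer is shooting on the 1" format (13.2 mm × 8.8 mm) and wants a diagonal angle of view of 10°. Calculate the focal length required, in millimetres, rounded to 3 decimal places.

90.666 mm

Sensor diagonal = √(13.2² + 8.8²) = √251.6800 ≈ 15.8644 mm.
From α = 2·arctan(d/2f) we get f = d / (2·tan(α/2)).
With d = 15.8644 mm and α/2 = 5°, tan(α/2) ≈ 0.08749, so f ≈ 15.8644 / 0.17498 ≈ 90.6656 mm.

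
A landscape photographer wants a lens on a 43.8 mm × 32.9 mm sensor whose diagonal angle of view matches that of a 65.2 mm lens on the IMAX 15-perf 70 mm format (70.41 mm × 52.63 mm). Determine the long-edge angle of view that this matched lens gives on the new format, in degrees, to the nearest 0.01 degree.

Sensor diagonal = √(70.41² + 52.63²) = √7727.4850 ≈ 87.9061 mm.
Sensor diagonal = √(43.8² + 32.9²) = √3000.8500 ≈ 54.7800 mm.
Equal diagonal AOV ⇒ f₂ = f₁ · 54.7800/87.9061 = 65.2 × 0.62317 ≈ 40.6304 mm.
Long-edge AOV on the new format = 2·arctan(43.8 / (2 × 40.6304)) = 2·arctan(0.53901) ≈ 56.6499°.

56.65°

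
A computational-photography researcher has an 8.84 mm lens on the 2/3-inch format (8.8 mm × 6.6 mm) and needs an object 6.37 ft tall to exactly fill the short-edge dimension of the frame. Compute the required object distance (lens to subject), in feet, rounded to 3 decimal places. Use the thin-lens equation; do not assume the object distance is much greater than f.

W: 6.37 ft × 304.8 mm/ft = 1941.58 mm.
Magnification m = h/W = dᵢ/dₒ; combined with 1/f = 1/dₒ + 1/dᵢ this gives dₒ = f·(1 + W/h).
dₒ = 8.84 mm × (1 + 1941.58/6.6) = 8.84 × 295.1782 ≈ 2609.375 mm = 2609.375/304.8 ft = 8.56094 ft.

8.561 ft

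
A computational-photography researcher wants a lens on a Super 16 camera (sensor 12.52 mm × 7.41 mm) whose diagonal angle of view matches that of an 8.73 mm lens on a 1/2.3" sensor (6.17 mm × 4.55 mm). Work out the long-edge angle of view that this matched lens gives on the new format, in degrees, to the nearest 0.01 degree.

Sensor diagonal = √(6.17² + 4.55²) = √58.7714 ≈ 7.6663 mm.
Sensor diagonal = √(12.52² + 7.41²) = √211.6585 ≈ 14.5485 mm.
Equal diagonal AOV ⇒ f₂ = f₁ · 14.5485/7.6663 = 8.73 × 1.89773 ≈ 16.5672 mm.
Long-edge AOV on the new format = 2·arctan(12.52 / (2 × 16.5672)) = 2·arctan(0.37786) ≈ 41.3987°.

41.40°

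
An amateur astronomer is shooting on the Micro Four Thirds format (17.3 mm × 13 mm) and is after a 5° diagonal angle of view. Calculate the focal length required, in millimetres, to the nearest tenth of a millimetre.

Sensor diagonal = √(17.3² + 13²) = √468.2900 ≈ 21.6400 mm.
From α = 2·arctan(d/2f) we get f = d / (2·tan(α/2)).
With d = 21.6400 mm and α/2 = 2.5°, tan(α/2) ≈ 0.04366, so f ≈ 21.6400 / 0.08732 ≈ 247.8188 mm.

247.8 mm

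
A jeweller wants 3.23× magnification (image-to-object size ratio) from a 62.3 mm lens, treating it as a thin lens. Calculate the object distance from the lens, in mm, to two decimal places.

With m = dᵢ/dₒ and 1/f = 1/dₒ + 1/dᵢ, substituting dᵢ = m·dₒ gives 1/f = (1 + 1/m)/dₒ, hence dₒ = f·(1 + 1/m).
dₒ = 62.3 × (1 + 1/3.23) = 62.3 × 1.30960 ≈ 81.588 mm.

81.59 mm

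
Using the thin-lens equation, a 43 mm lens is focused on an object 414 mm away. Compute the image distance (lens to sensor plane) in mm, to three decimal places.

47.984 mm

1/dᵢ = 1/f − 1/dₒ = 1/43 − 1/414 = 0.0208404 mm⁻¹.
dᵢ = 1/0.0208404 ≈ 47.9838 mm.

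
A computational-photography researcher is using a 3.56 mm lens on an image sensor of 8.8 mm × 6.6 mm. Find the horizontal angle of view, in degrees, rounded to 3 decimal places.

102.048°

Angle of view α = 2·arctan(w/2f) with w = 8.8 mm and f = 3.56 mm.
w/2f = 1.23596; arctan(1.23596) ≈ 51.0240°, so α ≈ 102.0480°.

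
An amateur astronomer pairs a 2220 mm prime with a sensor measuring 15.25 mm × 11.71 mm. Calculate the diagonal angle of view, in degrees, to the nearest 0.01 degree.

Sensor diagonal = √(15.25² + 11.71²) = √369.6866 ≈ 19.2272 mm.
Angle of view α = 2·arctan(d/2f) with d = 19.2272 mm and f = 2220 mm.
d/2f = 0.00433; arctan(0.00433) ≈ 0.2481°, so α ≈ 0.4962°.

0.50°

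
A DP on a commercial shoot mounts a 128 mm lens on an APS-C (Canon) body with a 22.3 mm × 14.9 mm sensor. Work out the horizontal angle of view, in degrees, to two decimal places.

Angle of view α = 2·arctan(w/2f) with w = 22.3 mm and f = 128 mm.
w/2f = 0.08711; arctan(0.08711) ≈ 4.9784°, so α ≈ 9.9569°.

9.96°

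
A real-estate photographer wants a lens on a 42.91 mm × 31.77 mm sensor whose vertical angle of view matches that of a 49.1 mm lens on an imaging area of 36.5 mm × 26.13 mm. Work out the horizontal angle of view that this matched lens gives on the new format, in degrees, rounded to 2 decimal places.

39.54°

Equal vertical AOV ⇒ f₂ = f₁ · 31.77/26.13 = 49.1 × 1.21584 ≈ 59.6979 mm.
Horizontal AOV on the new format = 2·arctan(42.91 / (2 × 59.6979)) = 2·arctan(0.35939) ≈ 39.5361°.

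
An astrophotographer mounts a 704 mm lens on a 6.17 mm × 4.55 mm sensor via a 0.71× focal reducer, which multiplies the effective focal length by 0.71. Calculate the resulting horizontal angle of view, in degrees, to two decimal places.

0.71°

Effective focal length f = 704 × 0.71 = 499.84 mm.
α = 2·arctan(6.17 / (2 × 499.84)) = 2·arctan(0.00617) ≈ 0.7072°.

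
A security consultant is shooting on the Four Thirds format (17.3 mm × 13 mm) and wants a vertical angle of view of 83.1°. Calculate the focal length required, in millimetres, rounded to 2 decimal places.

7.33 mm

From α = 2·arctan(h/2f) we get f = h / (2·tan(α/2)).
With h = 13 mm and α/2 = 41.55°, tan(α/2) ≈ 0.88628, so f ≈ 13 / 1.77256 ≈ 7.3340 mm.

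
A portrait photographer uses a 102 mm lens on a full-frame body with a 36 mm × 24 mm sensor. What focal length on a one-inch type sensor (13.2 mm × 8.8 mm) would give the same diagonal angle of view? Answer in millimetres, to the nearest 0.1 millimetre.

Sensor diagonal = √(36² + 24²) = √1872.0000 ≈ 43.2666 mm.
Sensor diagonal = √(13.2² + 8.8²) = √251.6800 ≈ 15.8644 mm.
Equal angle of view means equal diagonal/f ratio, so f₂ = f₁ · (diagonal₂/diagonal₁) = 102 × 15.8644/43.2666.
f₂ = 102 × 0.36667 ≈ 37.400 mm.

37.4 mm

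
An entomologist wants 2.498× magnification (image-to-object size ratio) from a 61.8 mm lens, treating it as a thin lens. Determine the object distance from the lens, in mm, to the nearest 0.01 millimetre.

86.54 mm

With m = dᵢ/dₒ and 1/f = 1/dₒ + 1/dᵢ, substituting dᵢ = m·dₒ gives 1/f = (1 + 1/m)/dₒ, hence dₒ = f·(1 + 1/m).
dₒ = 61.8 × (1 + 1/2.498) = 61.8 × 1.40032 ≈ 86.540 mm.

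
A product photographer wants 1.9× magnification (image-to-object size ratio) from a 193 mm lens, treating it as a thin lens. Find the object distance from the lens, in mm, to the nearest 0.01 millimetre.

With m = dᵢ/dₒ and 1/f = 1/dₒ + 1/dᵢ, substituting dᵢ = m·dₒ gives 1/f = (1 + 1/m)/dₒ, hence dₒ = f·(1 + 1/m).
dₒ = 193 × (1 + 1/1.9) = 193 × 1.52632 ≈ 294.579 mm.

294.58 mm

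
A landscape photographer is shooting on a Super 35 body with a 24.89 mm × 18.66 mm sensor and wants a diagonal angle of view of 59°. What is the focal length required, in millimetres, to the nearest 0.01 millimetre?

27.49 mm

Sensor diagonal = √(24.89² + 18.66²) = √967.7077 ≈ 31.1080 mm.
From α = 2·arctan(d/2f) we get f = d / (2·tan(α/2)).
With d = 31.1080 mm and α/2 = 29.5°, tan(α/2) ≈ 0.56577, so f ≈ 31.1080 / 1.13155 ≈ 27.4916 mm.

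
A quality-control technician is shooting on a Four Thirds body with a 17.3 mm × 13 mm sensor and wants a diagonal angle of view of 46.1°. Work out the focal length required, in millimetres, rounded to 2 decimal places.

25.43 mm

Sensor diagonal = √(17.3² + 13²) = √468.2900 ≈ 21.6400 mm.
From α = 2·arctan(d/2f) we get f = d / (2·tan(α/2)).
With d = 21.6400 mm and α/2 = 23.05°, tan(α/2) ≈ 0.42551, so f ≈ 21.6400 / 0.85101 ≈ 25.4286 mm.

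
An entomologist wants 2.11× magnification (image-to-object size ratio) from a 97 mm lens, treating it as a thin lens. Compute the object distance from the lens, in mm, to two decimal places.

142.97 mm

With m = dᵢ/dₒ and 1/f = 1/dₒ + 1/dᵢ, substituting dᵢ = m·dₒ gives 1/f = (1 + 1/m)/dₒ, hence dₒ = f·(1 + 1/m).
dₒ = 97 × (1 + 1/2.11) = 97 × 1.47393 ≈ 142.972 mm.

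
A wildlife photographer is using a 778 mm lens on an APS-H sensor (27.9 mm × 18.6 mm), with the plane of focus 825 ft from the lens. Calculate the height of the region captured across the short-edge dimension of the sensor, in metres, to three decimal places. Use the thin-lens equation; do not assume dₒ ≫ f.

5.993 m

dₒ: 825 ft × 304.8 mm/ft = 251459.99 mm.
Similar triangles through the lens centre give W/dₒ = h/dᵢ; with 1/f = 1/dₒ + 1/dᵢ this gives W = h·(dₒ − f)/f.
W = 18.6 mm × (251460 − 778) / 778 = 18.6 × 322.2134 ≈ 5993.168 mm = 5.99317 m.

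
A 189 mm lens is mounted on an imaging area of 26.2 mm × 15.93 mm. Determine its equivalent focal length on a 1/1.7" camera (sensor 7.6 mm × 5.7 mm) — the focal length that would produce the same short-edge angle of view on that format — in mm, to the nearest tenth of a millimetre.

Equal angle of view means equal height/f ratio, so f₂ = f₁ · (height₂/height₁) = 189 × 5.7/15.93.
f₂ = 189 × 0.35782 ≈ 67.627 mm.

67.6 mm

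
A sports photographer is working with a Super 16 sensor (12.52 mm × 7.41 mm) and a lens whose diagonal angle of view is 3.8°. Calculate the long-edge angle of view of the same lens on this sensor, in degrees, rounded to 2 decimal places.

Sensor diagonal = √(12.52² + 7.41²) = √211.6585 ≈ 14.5485 mm.
From the diagonal AOV: f = 14.5485 / (2·tan(1.9°)) = 14.5485 / 0.06635 ≈ 219.2793 mm.
Long-edge AOV = 2·arctan(12.52 / (2 × 219.2793)) = 2·arctan(0.02855) ≈ 3.2705°.

3.27°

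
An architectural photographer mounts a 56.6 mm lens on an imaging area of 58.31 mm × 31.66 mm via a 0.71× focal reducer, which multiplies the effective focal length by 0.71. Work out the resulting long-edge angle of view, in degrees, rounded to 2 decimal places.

Effective focal length f = 56.6 × 0.71 = 40.186 mm.
α = 2·arctan(58.31 / (2 × 40.186)) = 2·arctan(0.72550) ≈ 71.9219°.

71.92°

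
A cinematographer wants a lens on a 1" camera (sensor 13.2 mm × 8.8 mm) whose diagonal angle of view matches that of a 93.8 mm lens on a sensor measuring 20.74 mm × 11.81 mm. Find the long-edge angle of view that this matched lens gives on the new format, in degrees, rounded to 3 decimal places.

12.085°

Sensor diagonal = √(20.74² + 11.81²) = √569.6237 ≈ 23.8668 mm.
Sensor diagonal = √(13.2² + 8.8²) = √251.6800 ≈ 15.8644 mm.
Equal diagonal AOV ⇒ f₂ = f₁ · 15.8644/23.8668 = 93.8 × 0.66471 ≈ 62.3495 mm.
Long-edge AOV on the new format = 2·arctan(13.2 / (2 × 62.3495)) = 2·arctan(0.10585) ≈ 12.0851°.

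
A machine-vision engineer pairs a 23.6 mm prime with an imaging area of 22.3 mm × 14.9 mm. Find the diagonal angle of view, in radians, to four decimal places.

Sensor diagonal = √(22.3² + 14.9²) = √719.3000 ≈ 26.8198 mm.
Angle of view α = 2·arctan(d/2f) with d = 26.8198 mm and f = 23.6 mm.
d/2f = 0.56822; arctan(0.56822) ≈ 0.5167 rad, so α ≈ 1.0334 rad.

1.0334 rad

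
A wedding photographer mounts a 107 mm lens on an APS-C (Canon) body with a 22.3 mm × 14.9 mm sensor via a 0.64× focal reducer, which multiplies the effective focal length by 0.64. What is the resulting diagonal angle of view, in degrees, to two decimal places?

Effective focal length f = 107 × 0.64 = 68.48 mm.
Sensor diagonal = √(22.3² + 14.9²) = √719.3000 ≈ 26.8198 mm.
α = 2·arctan(26.820 / (2 × 68.48)) = 2·arctan(0.19582) ≈ 22.1591°.

22.16°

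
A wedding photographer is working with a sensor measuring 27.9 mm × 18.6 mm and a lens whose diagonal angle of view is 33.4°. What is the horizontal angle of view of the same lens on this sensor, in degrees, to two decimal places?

28.03°

Sensor diagonal = √(27.9² + 18.6²) = √1124.3700 ≈ 33.5316 mm.
From the diagonal AOV: f = 33.5316 / (2·tan(16.7°)) = 33.5316 / 0.60003 ≈ 55.8834 mm.
Horizontal AOV = 2·arctan(27.9 / (2 × 55.8834)) = 2·arctan(0.24963) ≈ 28.0323°.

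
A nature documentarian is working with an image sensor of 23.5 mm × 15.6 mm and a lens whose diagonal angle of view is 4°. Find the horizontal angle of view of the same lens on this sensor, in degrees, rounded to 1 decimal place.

Sensor diagonal = √(23.5² + 15.6²) = √795.6100 ≈ 28.2066 mm.
From the diagonal AOV: f = 28.2066 / (2·tan(2°)) = 28.2066 / 0.06984 ≈ 403.8651 mm.
Horizontal AOV = 2·arctan(23.5 / (2 × 403.8651)) = 2·arctan(0.02909) ≈ 3.3330°.

3.3°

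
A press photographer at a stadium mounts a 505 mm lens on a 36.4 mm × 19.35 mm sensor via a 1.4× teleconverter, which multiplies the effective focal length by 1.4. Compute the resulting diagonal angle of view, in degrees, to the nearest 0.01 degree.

Effective focal length f = 505 × 1.4 = 707 mm.
Sensor diagonal = √(36.4² + 19.35²) = √1699.3825 ≈ 41.2236 mm.
α = 2·arctan(41.224 / (2 × 707)) = 2·arctan(0.02915) ≈ 3.3398°.

3.34°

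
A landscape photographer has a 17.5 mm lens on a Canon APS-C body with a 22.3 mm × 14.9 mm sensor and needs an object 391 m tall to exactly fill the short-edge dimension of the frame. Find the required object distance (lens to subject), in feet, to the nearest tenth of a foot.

W: 391 m = 391000 mm.
Magnification m = h/W = dᵢ/dₒ; combined with 1/f = 1/dₒ + 1/dᵢ this gives dₒ = f·(1 + W/h).
dₒ = 17.5 mm × (1 + 391000/14.9) = 17.5 × 26242.6107 ≈ 459245.688 mm = 459245.688/304.8 ft = 1506.71 ft.

1506.7 ft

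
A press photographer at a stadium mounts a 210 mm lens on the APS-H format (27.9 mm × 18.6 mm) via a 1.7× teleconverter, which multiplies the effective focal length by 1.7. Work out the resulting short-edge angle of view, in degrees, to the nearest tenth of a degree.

Effective focal length f = 210 × 1.7 = 357 mm.
α = 2·arctan(18.6 / (2 × 357)) = 2·arctan(0.02605) ≈ 2.9845°.

3.0°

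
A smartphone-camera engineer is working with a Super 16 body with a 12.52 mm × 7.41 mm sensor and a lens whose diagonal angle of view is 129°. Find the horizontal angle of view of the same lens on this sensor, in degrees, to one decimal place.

Sensor diagonal = √(12.52² + 7.41²) = √211.6585 ≈ 14.5485 mm.
From the diagonal AOV: f = 14.5485 / (2·tan(64.5°)) = 14.5485 / 4.19309 ≈ 3.4696 mm.
Horizontal AOV = 2·arctan(12.52 / (2 × 3.4696)) = 2·arctan(1.80422) ≈ 122.0047°.

122.0°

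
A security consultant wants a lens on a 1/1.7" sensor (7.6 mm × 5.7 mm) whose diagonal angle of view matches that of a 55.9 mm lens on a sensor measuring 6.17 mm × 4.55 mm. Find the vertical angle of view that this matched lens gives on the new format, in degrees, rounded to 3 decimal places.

4.712°

Sensor diagonal = √(6.17² + 4.55²) = √58.7714 ≈ 7.6663 mm.
Sensor diagonal = √(7.6² + 5.7²) = √90.2500 ≈ 9.5000 mm.
Equal diagonal AOV ⇒ f₂ = f₁ · 9.5000/7.6663 = 55.9 × 1.23920 ≈ 69.2711 mm.
Vertical AOV on the new format = 2·arctan(5.7 / (2 × 69.2711)) = 2·arctan(0.04114) ≈ 4.7119°.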